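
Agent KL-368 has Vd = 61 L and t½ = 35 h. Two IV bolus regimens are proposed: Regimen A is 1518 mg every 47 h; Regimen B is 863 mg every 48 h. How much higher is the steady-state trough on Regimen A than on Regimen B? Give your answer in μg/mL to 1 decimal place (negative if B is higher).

7.3 μg/mL

Regimen A: f = (1/2)^(47/35) ≈ 0.3942; Cmin,ss = (1518/61)·f/(1−f) ≈ 16.193 μg/mL.
Regimen B: f = (1/2)^(48/35) ≈ 0.3865; Cmin,ss = (863/61)·f/(1−f) ≈ 8.913 μg/mL.
Difference ≈ 16.193 − 8.913 ≈ 7.280 μg/mL.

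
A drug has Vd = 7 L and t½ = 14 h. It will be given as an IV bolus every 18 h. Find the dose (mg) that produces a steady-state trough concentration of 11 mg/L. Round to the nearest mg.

111 mg

τ/t½ = 18/14 ≈ 1.2857, so f = (1/2)^(18/14) ≈ 0.410168.
Cmin,ss = (D/Vd)·f/(1−f), so D = Cmin,ss·Vd·(1−f)/f.
D = 11 × 7 × (1−f)/f ≈ 11 × 7 × 1.43803 ≈ 110.73 mg.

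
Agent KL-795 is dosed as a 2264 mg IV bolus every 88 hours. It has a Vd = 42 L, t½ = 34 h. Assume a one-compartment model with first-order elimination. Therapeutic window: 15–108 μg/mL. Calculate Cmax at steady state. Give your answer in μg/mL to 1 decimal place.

k = ln2/t½ = ln2/34 ≈ 0.020387 h⁻¹; fraction remaining f = e^(−kτ) = e^(−0.020387×88) ≈ 0.1663.
At steady state, accumulation factor R = 1/(1 − e^(−kτ)) ≈ 1.1995.
Single-dose peak C₀ = D/Vd = 2264/42 ≈ 53.905 μg/mL.
Steady-state peak Cmax,ss = C₀·R ≈ 53.905 × 1.1995 ≈ 64.659 μg/mL.
Peak 64.7 μg/mL vs MTC 108 μg/mL: below toxic threshold.

64.7 μg/mL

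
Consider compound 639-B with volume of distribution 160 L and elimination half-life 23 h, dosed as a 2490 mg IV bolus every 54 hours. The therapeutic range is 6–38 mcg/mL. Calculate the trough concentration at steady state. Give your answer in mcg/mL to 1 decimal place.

Over one 54-h interval, 54/23 ≈ 2.3478 half-lives elapse, leaving f ≈ 0.1964 of each dose.
Accumulation ratio R = 1/(1 − f) ≈ 1/0.8036 ≈ 1.2444.
Single-dose peak C₀ = D/Vd = 2490/160 ≈ 15.562 mcg/mL.
Cmax,ss = C₀/(1 − f) ≈ 15.562/0.8036 ≈ 19.365 mcg/mL.
Steady-state trough Cmin,ss = Cmax,ss·f ≈ 19.365 × 0.1964 ≈ 3.803 mcg/mL.
Trough 3.8 mcg/mL vs MEC 6 mcg/mL: subtherapeutic.

3.8 mcg/mL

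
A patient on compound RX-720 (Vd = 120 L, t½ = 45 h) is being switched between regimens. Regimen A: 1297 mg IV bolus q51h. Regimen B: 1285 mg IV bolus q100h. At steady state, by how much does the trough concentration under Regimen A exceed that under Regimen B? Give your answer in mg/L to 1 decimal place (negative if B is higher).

Regimen A: f = (1/2)^(51/45) ≈ 0.4559; Cmin,ss = (1297/120)·f/(1−f) ≈ 9.056 mg/L.
Regimen B: f = (1/2)^(100/45) ≈ 0.2143; Cmin,ss = (1285/120)·f/(1−f) ≈ 2.921 mg/L.
Difference ≈ 9.056 − 2.921 ≈ 6.135 mg/L.

6.1 mg/L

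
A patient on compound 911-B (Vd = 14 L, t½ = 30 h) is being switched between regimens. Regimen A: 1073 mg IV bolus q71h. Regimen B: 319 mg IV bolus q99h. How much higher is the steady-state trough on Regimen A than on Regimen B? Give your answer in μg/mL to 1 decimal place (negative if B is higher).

Regimen A: f = (1/2)^(71/30) ≈ 0.1939; Cmin,ss = (1073/14)·f/(1−f) ≈ 18.436 μg/mL.
Regimen B: f = (1/2)^(99/30) ≈ 0.1015; Cmin,ss = (319/14)·f/(1−f) ≈ 2.574 μg/mL.
Difference ≈ 18.436 − 2.574 ≈ 15.862 μg/mL.

15.9 μg/mL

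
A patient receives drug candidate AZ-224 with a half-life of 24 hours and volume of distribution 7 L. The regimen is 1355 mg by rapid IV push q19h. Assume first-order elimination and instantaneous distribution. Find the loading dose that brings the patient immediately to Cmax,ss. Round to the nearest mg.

3208 mg

f = (1/2)^(19/24) ≈ 0.577676; accumulation ratio R = 1/(1−f) ≈ 2.36785.
Loading dose to hit Cmax,ss on first dose: D_load = D_maint·R ≈ 1355 × 2.36785 ≈ 3208.44 mg.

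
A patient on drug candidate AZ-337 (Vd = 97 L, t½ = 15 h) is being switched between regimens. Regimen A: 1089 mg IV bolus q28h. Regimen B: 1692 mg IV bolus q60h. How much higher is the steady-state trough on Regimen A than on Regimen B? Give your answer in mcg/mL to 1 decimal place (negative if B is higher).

Regimen A: f = (1/2)^(28/15) ≈ 0.2742; Cmin,ss = (1089/97)·f/(1−f) ≈ 4.241 mcg/mL.
Regimen B: f = (1/2)^(60/15) ≈ 0.0625; Cmin,ss = (1692/97)·f/(1−f) ≈ 1.163 mcg/mL.
Difference ≈ 4.241 − 1.163 ≈ 3.078 mcg/mL.

3.1 mcg/mL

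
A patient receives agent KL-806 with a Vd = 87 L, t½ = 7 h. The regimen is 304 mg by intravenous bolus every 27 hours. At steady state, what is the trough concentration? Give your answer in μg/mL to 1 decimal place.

0.3 μg/mL

τ/t½ = 27/7 ≈ 3.8571, so fraction remaining f = (1/2)^(27/7) ≈ 0.0690.
Single-dose peak C₀ = D/Vd = 304/87 ≈ 3.494 μg/mL.
Steady-state trough Cmin,ss = C₀·f/(1−f) ≈ 3.494 × 0.0690/0.9310 ≈ 0.259 μg/mL.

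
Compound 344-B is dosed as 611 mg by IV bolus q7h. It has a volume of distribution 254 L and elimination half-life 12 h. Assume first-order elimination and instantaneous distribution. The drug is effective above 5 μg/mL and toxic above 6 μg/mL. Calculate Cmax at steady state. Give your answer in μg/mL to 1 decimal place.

7.2 μg/mL

k = ln2/t½ = ln2/12 ≈ 0.057762 h⁻¹; fraction remaining f = e^(−kτ) = e^(−0.057762×7) ≈ 0.6674.
Accumulation ratio R = 1/(1 − f) ≈ 1/0.3326 ≈ 3.0066.
Each bolus raises the concentration by D/Vd = 611/254 ≈ 2.406 μg/mL.
Steady-state peak Cmax,ss = C₀·R ≈ 2.406 × 3.0066 ≈ 7.234 μg/mL.
Peak 7.2 μg/mL vs MTC 6 μg/mL: exceeds toxic threshold.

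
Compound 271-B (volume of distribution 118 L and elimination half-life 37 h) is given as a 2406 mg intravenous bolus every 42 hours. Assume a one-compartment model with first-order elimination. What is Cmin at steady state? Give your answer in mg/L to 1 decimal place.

τ/t½ = 42/37 ≈ 1.1351, so fraction remaining f = (1/2)^(42/37) ≈ 0.4553.
At steady state, accumulation factor R = 1/(1 − e^(−kτ)) ≈ 1.8359.
Each bolus raises the concentration by D/Vd = 2406/118 ≈ 20.390 mg/L.
Cmax,ss = C₀/(1 − f) ≈ 20.390/0.5447 ≈ 37.433 mg/L.
One interval later, Cmin,ss = Cmax,ss·e^(−kτ) ≈ 37.433 × 0.4553 ≈ 17.043 mg/L.

17.0 mg/L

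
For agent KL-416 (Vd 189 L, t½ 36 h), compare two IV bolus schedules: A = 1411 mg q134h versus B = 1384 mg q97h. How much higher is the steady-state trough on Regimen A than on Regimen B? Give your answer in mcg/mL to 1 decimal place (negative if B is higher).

-0.7 mcg/mL

Regimen A: f = (1/2)^(134/36) ≈ 0.0758; Cmin,ss = (1411/189)·f/(1−f) ≈ 0.612 mcg/mL.
Regimen B: f = (1/2)^(97/36) ≈ 0.1545; Cmin,ss = (1384/189)·f/(1−f) ≈ 1.338 mcg/mL.
Difference ≈ 0.612 − 1.338 ≈ -0.726 mcg/mL.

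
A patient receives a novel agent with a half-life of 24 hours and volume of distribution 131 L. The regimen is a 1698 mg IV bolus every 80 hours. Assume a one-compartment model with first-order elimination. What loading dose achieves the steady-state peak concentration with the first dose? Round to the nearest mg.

f = (1/2)^(80/24) ≈ 0.099213; accumulation ratio R = 1/(1−f) ≈ 1.11014.
Loading dose to hit Cmax,ss on first dose: D_load = D_maint·R ≈ 1698 × 1.11014 ≈ 1885.02 mg.

1885 mg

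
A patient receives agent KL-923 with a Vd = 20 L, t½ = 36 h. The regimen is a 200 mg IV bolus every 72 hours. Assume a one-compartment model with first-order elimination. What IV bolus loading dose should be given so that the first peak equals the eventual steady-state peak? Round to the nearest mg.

f = (1/2)^(72/36) ≈ 0.250000; accumulation ratio R = 1/(1−f) ≈ 1.33333.
Loading dose to hit Cmax,ss on first dose: D_load = D_maint·R ≈ 200 × 1.33333 ≈ 266.67 mg.

267 mg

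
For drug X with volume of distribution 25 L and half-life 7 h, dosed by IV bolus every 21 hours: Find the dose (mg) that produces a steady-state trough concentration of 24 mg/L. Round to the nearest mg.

τ/t½ = 21/7 ≈ 3, so f = (1/2)^(21/7) ≈ 0.125000.
Cmin,ss = (D/Vd)·f/(1−f), so D = Cmin,ss·Vd·(1−f)/f.
D = 24 × 25 × (1−f)/f ≈ 24 × 25 × 7.00000 ≈ 4200.00 mg.

4200 mg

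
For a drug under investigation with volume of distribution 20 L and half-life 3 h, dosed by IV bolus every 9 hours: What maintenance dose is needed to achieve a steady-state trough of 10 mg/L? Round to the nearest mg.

τ/t½ = 9/3 ≈ 3, so f = (1/2)^(9/3) ≈ 0.125000.
Cmin,ss = (D/Vd)·f/(1−f), so D = Cmin,ss·Vd·(1−f)/f.
D = 10 × 20 × (1−f)/f ≈ 10 × 20 × 7.00000 ≈ 1400.00 mg.

1400 mg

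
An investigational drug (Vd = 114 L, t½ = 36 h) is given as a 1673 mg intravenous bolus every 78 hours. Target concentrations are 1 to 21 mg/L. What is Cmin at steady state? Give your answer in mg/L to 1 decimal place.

4.2 mg/L

k = ln2/t½ = ln2/36 ≈ 0.019254 h⁻¹; fraction remaining f = e^(−kτ) = e^(−0.019254×78) ≈ 0.2227.
Each bolus raises the concentration by D/Vd = 1673/114 ≈ 14.675 mg/L.
Steady-state trough Cmin,ss = C₀·f/(1−f) ≈ 14.675 × 0.2227/0.7773 ≈ 4.204 mg/L.
Trough 4.2 mg/L vs MEC 1 mg/L: adequate.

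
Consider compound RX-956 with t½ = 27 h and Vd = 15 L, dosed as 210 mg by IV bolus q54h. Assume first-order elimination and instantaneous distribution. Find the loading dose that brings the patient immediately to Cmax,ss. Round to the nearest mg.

f = (1/2)^(54/27) ≈ 0.250000; accumulation ratio R = 1/(1−f) ≈ 1.33333.
Loading dose to hit Cmax,ss on first dose: D_load = D_maint·R ≈ 210 × 1.33333 ≈ 280.00 mg.

280 mg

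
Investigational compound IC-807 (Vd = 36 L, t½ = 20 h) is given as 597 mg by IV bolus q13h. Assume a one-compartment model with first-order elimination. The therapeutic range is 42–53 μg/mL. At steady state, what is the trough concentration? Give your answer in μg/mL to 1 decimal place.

29.1 μg/mL

τ/t½ = 13/20 ≈ 0.65, so fraction remaining f = (1/2)^(13/20) ≈ 0.6373.
Accumulation ratio R = 1/(1 − f) ≈ 1/0.3627 ≈ 2.7571.
Single-dose peak C₀ = D/Vd = 597/36 ≈ 16.583 μg/mL.
Steady-state peak Cmax,ss = C₀·R ≈ 16.583 × 2.7571 ≈ 45.721 μg/mL.
One interval later, Cmin,ss = Cmax,ss·e^(−kτ) ≈ 45.721 × 0.6373 ≈ 29.138 μg/mL.
Trough 29.1 μg/mL vs MEC 42 μg/mL: subtherapeutic.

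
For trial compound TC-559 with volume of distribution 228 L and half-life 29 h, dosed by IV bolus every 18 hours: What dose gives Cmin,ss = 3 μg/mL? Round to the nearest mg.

τ/t½ = 18/29 ≈ 0.62069, so f = (1/2)^(18/29) ≈ 0.650360.
Cmin,ss = (D/Vd)·f/(1−f), so D = Cmin,ss·Vd·(1−f)/f.
D = 3 × 228 × (1−f)/f ≈ 3 × 228 × 0.53761 ≈ 367.73 mg.

368 mg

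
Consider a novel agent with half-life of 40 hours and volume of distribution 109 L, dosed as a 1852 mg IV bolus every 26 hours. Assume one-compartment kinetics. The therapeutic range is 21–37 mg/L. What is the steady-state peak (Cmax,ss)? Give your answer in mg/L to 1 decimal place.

Over one 26-h interval, 26/40 ≈ 0.65 half-lives elapse, leaving f ≈ 0.6373 of each dose.
At steady state, accumulation factor R = 1/(1 − e^(−kτ)) ≈ 2.7571.
Single-dose peak C₀ = D/Vd = 1852/109 ≈ 16.991 mg/L.
Steady-state peak Cmax,ss = C₀·R ≈ 16.991 × 2.7571 ≈ 46.846 mg/L.
Peak 46.8 mg/L vs MTC 37 mg/L: exceeds toxic threshold.

46.8 mg/L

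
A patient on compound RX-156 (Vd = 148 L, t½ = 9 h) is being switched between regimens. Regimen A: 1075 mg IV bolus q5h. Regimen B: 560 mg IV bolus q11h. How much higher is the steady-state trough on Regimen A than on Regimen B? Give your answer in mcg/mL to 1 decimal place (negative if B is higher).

Regimen A: f = (1/2)^(5/9) ≈ 0.6804; Cmin,ss = (1075/148)·f/(1−f) ≈ 15.463 mcg/mL.
Regimen B: f = (1/2)^(11/9) ≈ 0.4286; Cmin,ss = (560/148)·f/(1−f) ≈ 2.838 mcg/mL.
Difference ≈ 15.463 − 2.838 ≈ 12.625 mcg/mL.

12.6 mcg/mL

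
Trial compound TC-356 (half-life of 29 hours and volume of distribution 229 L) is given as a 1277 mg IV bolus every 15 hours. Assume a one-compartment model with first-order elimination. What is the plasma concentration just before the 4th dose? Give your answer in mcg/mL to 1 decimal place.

f = (1/2)^(τ/t½) = (1/2)^(15/29) ≈ 0.6987.
C₀ = D/Vd = 1277/229 ≈ 5.576 mcg/mL.
Before the 4th dose, 3 doses have been given. Superposition: Cmin = C₀·(f + f² + … + f^3).
≈ 5.576 × (0.6987 + 0.4882 + 0.3411) ≈ 5.576 × 1.5280 ≈ 8.520 mcg/mL.

8.5 mcg/mL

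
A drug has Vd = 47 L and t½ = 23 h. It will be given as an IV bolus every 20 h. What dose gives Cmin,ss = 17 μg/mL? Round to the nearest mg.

661 mg

τ/t½ = 20/23 ≈ 0.86957, so f = (1/2)^(20/23) ≈ 0.547312.
Cmin,ss = (D/Vd)·f/(1−f), so D = Cmin,ss·Vd·(1−f)/f.
D = 17 × 47 × (1−f)/f ≈ 17 × 47 × 0.82711 ≈ 660.86 mg.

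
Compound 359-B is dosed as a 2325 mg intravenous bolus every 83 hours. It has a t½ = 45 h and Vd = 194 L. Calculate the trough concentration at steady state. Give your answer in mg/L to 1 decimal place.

4.6 mg/L

τ/t½ = 83/45 ≈ 1.8444, so fraction remaining f = (1/2)^(83/45) ≈ 0.2785.
Each bolus raises the concentration by D/Vd = 2325/194 ≈ 11.985 mg/L.
Steady-state trough Cmin,ss = C₀·f/(1−f) ≈ 11.985 × 0.2785/0.7215 ≈ 4.626 mg/L.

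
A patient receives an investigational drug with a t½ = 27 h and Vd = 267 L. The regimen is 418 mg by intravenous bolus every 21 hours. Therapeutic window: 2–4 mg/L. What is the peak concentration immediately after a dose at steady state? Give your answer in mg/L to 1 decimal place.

3.8 mg/L

τ/t½ = 21/27 ≈ 0.77778, so fraction remaining f = (1/2)^(21/27) ≈ 0.5833.
Accumulation ratio R = 1/(1 − f) ≈ 1/0.4167 ≈ 2.3998.
Each bolus raises the concentration by D/Vd = 418/267 ≈ 1.566 mg/L.
Steady-state peak Cmax,ss = C₀·R ≈ 1.566 × 2.3998 ≈ 3.758 mg/L.
Peak 3.8 mg/L vs MTC 4 mg/L: below toxic threshold.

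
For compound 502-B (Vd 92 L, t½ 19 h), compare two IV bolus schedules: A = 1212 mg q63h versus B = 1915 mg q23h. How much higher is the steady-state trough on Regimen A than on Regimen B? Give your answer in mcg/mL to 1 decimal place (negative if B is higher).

-14.4 mcg/mL

Regimen A: f = (1/2)^(63/19) ≈ 0.1004; Cmin,ss = (1212/92)·f/(1−f) ≈ 1.470 mcg/mL.
Regimen B: f = (1/2)^(23/19) ≈ 0.4321; Cmin,ss = (1915/92)·f/(1−f) ≈ 15.838 mcg/mL.
Difference ≈ 1.470 − 15.838 ≈ -14.368 mcg/mL.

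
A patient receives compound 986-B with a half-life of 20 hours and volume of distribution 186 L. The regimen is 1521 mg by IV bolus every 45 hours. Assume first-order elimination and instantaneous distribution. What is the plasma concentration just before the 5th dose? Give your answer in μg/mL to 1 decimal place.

2.2 μg/mL

f = (1/2)^(τ/t½) = (1/2)^(45/20) ≈ 0.2102.
C₀ = D/Vd = 1521/186 ≈ 8.177 μg/mL.
Before the 5th dose, 4 doses have been given. Superposition: Cmin = C₀·(f + f² + … + f^4).
≈ 8.177 × (0.2102 + 0.0442 + 0.0093 + 0.0020) ≈ 8.177 × 0.2657 ≈ 2.173 μg/mL.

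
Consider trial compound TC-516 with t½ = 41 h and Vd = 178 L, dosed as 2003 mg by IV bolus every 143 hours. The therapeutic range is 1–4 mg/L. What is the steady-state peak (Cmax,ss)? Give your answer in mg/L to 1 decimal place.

12.4 mg/L

Over one 143-h interval, 143/41 ≈ 3.4878 half-lives elapse, leaving f ≈ 0.0891 of each dose.
Accumulation ratio R = 1/(1 − f) ≈ 1/0.9109 ≈ 1.0978.
Each bolus raises the concentration by D/Vd = 2003/178 ≈ 11.253 mg/L.
Steady-state peak Cmax,ss = C₀·R ≈ 11.253 × 1.0978 ≈ 12.354 mg/L.
Peak 12.4 mg/L vs MTC 4 mg/L: exceeds toxic threshold.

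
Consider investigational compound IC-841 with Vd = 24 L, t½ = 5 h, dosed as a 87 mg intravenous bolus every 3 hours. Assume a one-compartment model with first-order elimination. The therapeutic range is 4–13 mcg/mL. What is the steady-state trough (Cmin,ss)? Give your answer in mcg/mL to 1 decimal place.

k = ln2/t½ = ln2/5 ≈ 0.138629 h⁻¹; fraction remaining f = e^(−kτ) = e^(−0.138629×3) ≈ 0.6598.
Accumulation ratio R = 1/(1 − f) ≈ 1/0.3402 ≈ 2.9394.
Each bolus raises the concentration by D/Vd = 87/24 ≈ 3.625 mcg/mL.
Steady-state peak Cmax,ss = C₀·R ≈ 3.625 × 2.9394 ≈ 10.655 mcg/mL.
Steady-state trough Cmin,ss = Cmax,ss·f ≈ 10.655 × 0.6598 ≈ 7.030 mcg/mL.
Trough 7.0 mcg/mL vs MEC 4 mcg/mL: adequate.

7.0 mcg/mL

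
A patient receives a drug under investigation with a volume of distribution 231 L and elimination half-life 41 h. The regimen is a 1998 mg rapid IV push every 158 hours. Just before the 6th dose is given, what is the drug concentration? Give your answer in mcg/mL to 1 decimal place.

0.6 mcg/mL

f = (1/2)^(τ/t½) = (1/2)^(158/41) ≈ 0.0692.
C₀ = D/Vd = 1998/231 ≈ 8.649 mcg/mL.
Before the 6th dose, 5 doses have been given. Superposition: Cmin = C₀·(f + f² + … + f^5).
≈ 8.649 × (0.0692 + 0.0048 + 0.0003 + 0.0000 + 0.0000) ≈ 8.649 × 0.0743 ≈ 0.643 mcg/mL.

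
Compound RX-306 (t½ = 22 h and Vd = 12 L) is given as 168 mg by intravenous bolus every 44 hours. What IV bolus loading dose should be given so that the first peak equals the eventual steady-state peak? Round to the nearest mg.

224 mg

f = (1/2)^(44/22) ≈ 0.250000; accumulation ratio R = 1/(1−f) ≈ 1.33333.
Loading dose to hit Cmax,ss on first dose: D_load = D_maint·R ≈ 168 × 1.33333 ≈ 224.00 mg.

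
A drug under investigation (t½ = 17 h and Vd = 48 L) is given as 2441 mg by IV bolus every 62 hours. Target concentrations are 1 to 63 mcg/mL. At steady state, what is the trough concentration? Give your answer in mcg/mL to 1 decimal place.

4.4 mcg/mL

τ/t½ = 62/17 ≈ 3.6471, so fraction remaining f = (1/2)^(62/17) ≈ 0.0798.
Each bolus raises the concentration by D/Vd = 2441/48 ≈ 50.854 mcg/mL.
Steady-state trough Cmin,ss = C₀·f/(1−f) ≈ 50.854 × 0.0798/0.9202 ≈ 4.410 mcg/mL.
Trough 4.4 mcg/mL vs MEC 1 mcg/mL: adequate.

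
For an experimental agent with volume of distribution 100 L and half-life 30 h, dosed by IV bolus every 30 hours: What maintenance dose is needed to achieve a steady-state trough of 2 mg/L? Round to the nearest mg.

200 mg

τ/t½ = 30/30 ≈ 1, so f = (1/2)^(30/30) ≈ 0.500000.
Cmin,ss = (D/Vd)·f/(1−f), so D = Cmin,ss·Vd·(1−f)/f.
D = 2 × 100 × (1−f)/f ≈ 2 × 100 × 1.00000 ≈ 200.00 mg.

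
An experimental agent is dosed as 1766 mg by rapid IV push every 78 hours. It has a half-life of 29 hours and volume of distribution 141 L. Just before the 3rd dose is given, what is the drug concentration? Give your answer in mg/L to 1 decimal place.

2.2 mg/L

f = (1/2)^(τ/t½) = (1/2)^(78/29) ≈ 0.1550.
C₀ = D/Vd = 1766/141 ≈ 12.525 mg/L.
Before the 3rd dose, 2 doses have been given. Superposition: Cmin = C₀·(f + f²).
≈ 12.525 × (0.1550 + 0.0240) ≈ 12.525 × 0.1790 ≈ 2.242 mg/L.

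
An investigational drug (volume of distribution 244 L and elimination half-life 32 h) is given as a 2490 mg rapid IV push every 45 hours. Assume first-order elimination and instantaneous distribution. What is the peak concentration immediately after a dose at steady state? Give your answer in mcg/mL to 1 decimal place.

16.4 mcg/mL

τ/t½ = 45/32 ≈ 1.4062, so fraction remaining f = (1/2)^(45/32) ≈ 0.3773.
Accumulation ratio R = 1/(1 − f) ≈ 1/0.6227 ≈ 1.6059.
Single-dose peak C₀ = D/Vd = 2490/244 ≈ 10.205 mcg/mL.
Steady-state peak Cmax,ss = C₀·R ≈ 10.205 × 1.6059 ≈ 16.388 mcg/mL.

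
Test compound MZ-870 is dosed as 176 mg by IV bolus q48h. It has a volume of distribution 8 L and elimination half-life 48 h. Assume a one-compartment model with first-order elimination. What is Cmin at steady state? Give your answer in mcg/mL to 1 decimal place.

The dosing interval is 1 half-life, so f = 2^(−1) = 0.5.
At steady state, R = 1/(1 − 0.5) = 2/1.
Single-dose peak C₀ = D/Vd = 176/8 = 22 mcg/mL.
Steady-state peak Cmax,ss = C₀·R = 22 × 2/1 ≈ 44.000 mcg/mL.
Steady-state trough Cmin,ss = Cmax,ss·f ≈ 44.000 × 0.5 ≈ 22.000 mcg/mL.

22.0 mcg/mL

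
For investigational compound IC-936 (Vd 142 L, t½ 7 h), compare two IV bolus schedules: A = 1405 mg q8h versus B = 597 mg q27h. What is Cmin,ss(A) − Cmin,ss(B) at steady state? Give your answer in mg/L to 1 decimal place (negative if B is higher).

Regimen A: f = (1/2)^(8/7) ≈ 0.4529; Cmin,ss = (1405/142)·f/(1−f) ≈ 8.191 mg/L.
Regimen B: f = (1/2)^(27/7) ≈ 0.0690; Cmin,ss = (597/142)·f/(1−f) ≈ 0.312 mg/L.
Difference ≈ 8.191 − 0.312 ≈ 7.879 mg/L.

7.9 mg/L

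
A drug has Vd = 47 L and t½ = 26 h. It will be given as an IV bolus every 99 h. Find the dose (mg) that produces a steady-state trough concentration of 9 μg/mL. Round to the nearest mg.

τ/t½ = 99/26 ≈ 3.8077, so f = (1/2)^(99/26) ≈ 0.071412.
Cmin,ss = (D/Vd)·f/(1−f), so D = Cmin,ss·Vd·(1−f)/f.
D = 9 × 47 × (1−f)/f ≈ 9 × 47 × 13.00325 ≈ 5500.37 mg.

5500 mg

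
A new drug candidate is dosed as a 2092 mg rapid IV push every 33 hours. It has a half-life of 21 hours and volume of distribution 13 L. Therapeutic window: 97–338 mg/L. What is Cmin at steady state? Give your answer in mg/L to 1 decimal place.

Over one 33-h interval, 33/21 ≈ 1.5714 half-lives elapse, leaving f ≈ 0.3365 of each dose.
At steady state, accumulation factor R = 1/(1 − e^(−kτ)) ≈ 1.5072.
Each bolus raises the concentration by D/Vd = 2092/13 ≈ 160.923 mg/L.
Steady-state peak Cmax,ss = C₀·R ≈ 160.923 × 1.5072 ≈ 242.543 mg/L.
One interval later, Cmin,ss = Cmax,ss·e^(−kτ) ≈ 242.543 × 0.3365 ≈ 81.616 mg/L.
Trough 81.6 mg/L vs MEC 97 mg/L: subtherapeutic.

81.6 mg/L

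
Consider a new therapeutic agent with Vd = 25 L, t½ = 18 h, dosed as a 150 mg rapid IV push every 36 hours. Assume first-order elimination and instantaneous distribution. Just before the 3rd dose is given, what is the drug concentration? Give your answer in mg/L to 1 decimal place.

f = (1/2)^(τ/t½) = (1/2)^(36/18) ≈ 0.2500.
C₀ = D/Vd = 150/25 ≈ 6.000 mg/L.
Before the 3rd dose, 2 doses have been given. Superposition: Cmin = C₀·(f + f²).
≈ 6.000 × (0.2500 + 0.0625) ≈ 6.000 × 0.3125 ≈ 1.875 mg/L.

1.9 mg/L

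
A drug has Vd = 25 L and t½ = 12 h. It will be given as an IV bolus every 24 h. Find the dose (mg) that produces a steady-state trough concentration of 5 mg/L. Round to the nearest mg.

τ/t½ = 24/12 ≈ 2, so f = (1/2)^(24/12) ≈ 0.250000.
Cmin,ss = (D/Vd)·f/(1−f), so D = Cmin,ss·Vd·(1−f)/f.
D = 5 × 25 × (1−f)/f ≈ 5 × 25 × 3.00000 ≈ 375.00 mg.

375 mg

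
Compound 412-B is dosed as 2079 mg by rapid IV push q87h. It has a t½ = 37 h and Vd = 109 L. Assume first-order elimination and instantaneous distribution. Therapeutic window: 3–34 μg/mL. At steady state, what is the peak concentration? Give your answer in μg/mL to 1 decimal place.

τ/t½ = 87/37 ≈ 2.3514, so fraction remaining f = (1/2)^(87/37) ≈ 0.1960.
Accumulation ratio R = 1/(1 − f) ≈ 1/0.8040 ≈ 1.2438.
Each bolus raises the concentration by D/Vd = 2079/109 ≈ 19.073 μg/mL.
Cmax,ss = C₀/(1 − f) ≈ 19.073/0.8040 ≈ 23.723 μg/mL.
Peak 23.7 μg/mL vs MTC 34 μg/mL: below toxic threshold.

23.7 μg/mL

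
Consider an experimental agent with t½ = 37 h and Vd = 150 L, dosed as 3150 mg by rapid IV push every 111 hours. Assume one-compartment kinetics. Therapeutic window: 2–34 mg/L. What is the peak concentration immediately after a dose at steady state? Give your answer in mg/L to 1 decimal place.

24.0 mg/L

τ = 111 h = 3 half-lives, so f = (1/2)^3 = 0.125.
Accumulation ratio R = 1/(1 − f) = 1/0.875 = 8/7.
Single-dose peak C₀ = D/Vd = 3150/150 = 21 mg/L.
Steady-state peak Cmax,ss = C₀·R = 21 × 8/7 ≈ 24.000 mg/L.
Peak 24.0 mg/L vs MTC 34 mg/L: below toxic threshold.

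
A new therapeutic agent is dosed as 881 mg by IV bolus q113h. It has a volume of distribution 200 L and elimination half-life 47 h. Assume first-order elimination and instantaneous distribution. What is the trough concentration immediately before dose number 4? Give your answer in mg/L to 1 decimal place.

f = (1/2)^(τ/t½) = (1/2)^(113/47) ≈ 0.1889.
C₀ = D/Vd = 881/200 ≈ 4.405 mg/L.
Before the 4th dose, 3 doses have been given. Superposition: Cmin = C₀·(f + f² + … + f^3).
≈ 4.405 × (0.1889 + 0.0357 + 0.0067) ≈ 4.405 × 0.2313 ≈ 1.019 mg/L.

1.0 mg/L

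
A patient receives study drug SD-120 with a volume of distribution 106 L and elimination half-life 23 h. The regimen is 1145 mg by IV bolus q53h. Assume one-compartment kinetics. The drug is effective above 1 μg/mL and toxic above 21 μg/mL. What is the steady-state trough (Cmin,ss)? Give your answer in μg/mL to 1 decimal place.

2.7 μg/mL

τ/t½ = 53/23 ≈ 2.3043, so fraction remaining f = (1/2)^(53/23) ≈ 0.2025.
At steady state, accumulation factor R = 1/(1 − e^(−kτ)) ≈ 1.2539.
Single-dose peak C₀ = D/Vd = 1145/106 ≈ 10.802 μg/mL.
Cmax,ss = C₀/(1 − f) ≈ 10.802/0.7975 ≈ 13.545 μg/mL.
One interval later, Cmin,ss = Cmax,ss·e^(−kτ) ≈ 13.545 × 0.2025 ≈ 2.743 μg/mL.
Trough 2.7 μg/mL vs MEC 1 μg/mL: adequate.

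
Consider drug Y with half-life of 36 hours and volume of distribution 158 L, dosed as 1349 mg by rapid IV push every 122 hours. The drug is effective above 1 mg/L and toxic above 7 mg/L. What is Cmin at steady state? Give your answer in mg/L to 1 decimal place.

0.9 mg/L

k = ln2/t½ = ln2/36 ≈ 0.019254 h⁻¹; fraction remaining f = e^(−kτ) = e^(−0.019254×122) ≈ 0.0955.
Accumulation ratio R = 1/(1 − f) ≈ 1/0.9045 ≈ 1.1056.
Each bolus raises the concentration by D/Vd = 1349/158 ≈ 8.538 mg/L.
Steady-state peak Cmax,ss = C₀·R ≈ 8.538 × 1.1056 ≈ 9.440 mg/L.
Steady-state trough Cmin,ss = Cmax,ss·f ≈ 9.440 × 0.0955 ≈ 0.902 mg/L.
Trough 0.9 mg/L vs MEC 1 mg/L: subtherapeutic.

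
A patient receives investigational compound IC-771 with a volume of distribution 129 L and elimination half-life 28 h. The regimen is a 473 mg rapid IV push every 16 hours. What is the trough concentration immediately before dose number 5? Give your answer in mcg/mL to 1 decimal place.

f = (1/2)^(τ/t½) = (1/2)^(16/28) ≈ 0.6730.
C₀ = D/Vd = 473/129 ≈ 3.667 mcg/mL.
Before the 5th dose, 4 doses have been given. Superposition: Cmin = C₀·(f + f² + … + f^4).
≈ 3.667 × (0.6730 + 0.4529 + 0.3048 + 0.2051) ≈ 3.667 × 1.6358 ≈ 5.998 mcg/mL.

6.0 mcg/mL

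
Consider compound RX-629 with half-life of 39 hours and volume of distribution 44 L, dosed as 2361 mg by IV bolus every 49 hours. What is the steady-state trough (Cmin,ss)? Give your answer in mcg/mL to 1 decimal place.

38.6 mcg/mL

Over one 49-h interval, 49/39 ≈ 1.2564 half-lives elapse, leaving f ≈ 0.4186 of each dose.
Accumulation ratio R = 1/(1 − f) ≈ 1/0.5814 ≈ 1.7200.
Single-dose peak C₀ = D/Vd = 2361/44 ≈ 53.659 mcg/mL.
Cmax,ss = C₀/(1 − f) ≈ 53.659/0.5814 ≈ 92.293 mcg/mL.
One interval later, Cmin,ss = Cmax,ss·e^(−kτ) ≈ 92.293 × 0.4186 ≈ 38.634 mcg/mL.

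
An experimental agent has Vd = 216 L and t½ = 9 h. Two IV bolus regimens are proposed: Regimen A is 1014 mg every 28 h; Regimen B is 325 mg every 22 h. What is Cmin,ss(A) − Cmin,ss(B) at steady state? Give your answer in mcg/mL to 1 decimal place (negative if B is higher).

0.3 mcg/mL

Regimen A: f = (1/2)^(28/9) ≈ 0.1157; Cmin,ss = (1014/216)·f/(1−f) ≈ 0.614 mcg/mL.
Regimen B: f = (1/2)^(22/9) ≈ 0.1837; Cmin,ss = (325/216)·f/(1−f) ≈ 0.339 mcg/mL.
Difference ≈ 0.614 − 0.339 ≈ 0.275 mcg/mL.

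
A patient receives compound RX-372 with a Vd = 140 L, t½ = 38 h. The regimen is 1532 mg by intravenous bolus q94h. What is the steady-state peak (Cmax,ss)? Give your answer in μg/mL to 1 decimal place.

Over one 94-h interval, 94/38 ≈ 2.4737 half-lives elapse, leaving f ≈ 0.1800 of each dose.
At steady state, accumulation factor R = 1/(1 − e^(−kτ)) ≈ 1.2195.
Each bolus raises the concentration by D/Vd = 1532/140 ≈ 10.943 μg/mL.
Steady-state peak Cmax,ss = C₀·R ≈ 10.943 × 1.2195 ≈ 13.345 μg/mL.

13.3 μg/mL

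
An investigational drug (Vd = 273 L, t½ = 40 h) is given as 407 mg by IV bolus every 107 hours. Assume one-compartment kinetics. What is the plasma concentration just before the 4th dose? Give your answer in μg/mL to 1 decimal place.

0.3 μg/mL

f = (1/2)^(τ/t½) = (1/2)^(107/40) ≈ 0.1566.
C₀ = D/Vd = 407/273 ≈ 1.491 μg/mL.
Before the 4th dose, 3 doses have been given. Superposition: Cmin = C₀·(f + f² + … + f^3).
≈ 1.491 × (0.1566 + 0.0245 + 0.0038) ≈ 1.491 × 0.1849 ≈ 0.276 μg/mL.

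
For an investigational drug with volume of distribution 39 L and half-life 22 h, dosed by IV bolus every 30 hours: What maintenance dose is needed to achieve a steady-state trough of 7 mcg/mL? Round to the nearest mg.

430 mg

τ/t½ = 30/22 ≈ 1.3636, so f = (1/2)^(30/22) ≈ 0.388602.
Cmin,ss = (D/Vd)·f/(1−f), so D = Cmin,ss·Vd·(1−f)/f.
D = 7 × 39 × (1−f)/f ≈ 7 × 39 × 1.57333 ≈ 429.52 mg.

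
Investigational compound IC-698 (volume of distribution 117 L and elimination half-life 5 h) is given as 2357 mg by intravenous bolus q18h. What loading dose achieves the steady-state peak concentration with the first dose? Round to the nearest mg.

f = (1/2)^(18/5) ≈ 0.082469; accumulation ratio R = 1/(1−f) ≈ 1.08988.
Loading dose to hit Cmax,ss on first dose: D_load = D_maint·R ≈ 2357 × 1.08988 ≈ 2568.85 mg.

2569 mg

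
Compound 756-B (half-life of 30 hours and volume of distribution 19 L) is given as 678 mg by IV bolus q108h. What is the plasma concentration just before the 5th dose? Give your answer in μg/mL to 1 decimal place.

f = (1/2)^(τ/t½) = (1/2)^(108/30) ≈ 0.0825.
C₀ = D/Vd = 678/19 ≈ 35.684 μg/mL.
Before the 5th dose, 4 doses have been given. Superposition: Cmin = C₀·(f + f² + … + f^4).
≈ 35.684 × (0.0825 + 0.0068 + 0.0006 + 0.0000) ≈ 35.684 × 0.0899 ≈ 3.208 μg/mL.

3.2 μg/mL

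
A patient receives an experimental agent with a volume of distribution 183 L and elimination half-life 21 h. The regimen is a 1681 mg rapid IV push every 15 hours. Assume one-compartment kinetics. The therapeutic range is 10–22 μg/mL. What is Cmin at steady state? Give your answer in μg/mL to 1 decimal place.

14.3 μg/mL

Over one 15-h interval, 15/21 ≈ 0.71429 half-lives elapse, leaving f ≈ 0.6095 of each dose.
Each bolus raises the concentration by D/Vd = 1681/183 ≈ 9.186 μg/mL.
Steady-state trough Cmin,ss = C₀·f/(1−f) ≈ 9.186 × 0.6095/0.3905 ≈ 14.338 μg/mL.
Trough 14.3 μg/mL vs MEC 10 μg/mL: adequate.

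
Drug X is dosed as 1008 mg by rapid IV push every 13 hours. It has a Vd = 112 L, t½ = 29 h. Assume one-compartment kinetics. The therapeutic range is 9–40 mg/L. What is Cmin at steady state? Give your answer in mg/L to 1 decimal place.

24.7 mg/L

τ/t½ = 13/29 ≈ 0.44828, so fraction remaining f = (1/2)^(13/29) ≈ 0.7329.
Accumulation ratio R = 1/(1 − f) ≈ 1/0.2671 ≈ 3.7439.
Each bolus raises the concentration by D/Vd = 1008/112 ≈ 9.000 mg/L.
Steady-state peak Cmax,ss = C₀·R ≈ 9.000 × 3.7439 ≈ 33.695 mg/L.
Steady-state trough Cmin,ss = Cmax,ss·f ≈ 33.695 × 0.7329 ≈ 24.695 mg/L.
Trough 24.7 mg/L vs MEC 9 mg/L: adequate.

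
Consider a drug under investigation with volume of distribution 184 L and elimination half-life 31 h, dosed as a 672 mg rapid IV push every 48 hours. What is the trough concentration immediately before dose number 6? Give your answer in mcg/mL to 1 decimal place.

1.9 mcg/mL

f = (1/2)^(τ/t½) = (1/2)^(48/31) ≈ 0.3419.
C₀ = D/Vd = 672/184 ≈ 3.652 mcg/mL.
Before the 6th dose, 5 doses have been given. Superposition: Cmin = C₀·(f + f² + … + f^5).
≈ 3.652 × (0.3419 + 0.1169 + 0.0400 + 0.0137 + 0.0047) ≈ 3.652 × 0.5172 ≈ 1.889 mcg/mL.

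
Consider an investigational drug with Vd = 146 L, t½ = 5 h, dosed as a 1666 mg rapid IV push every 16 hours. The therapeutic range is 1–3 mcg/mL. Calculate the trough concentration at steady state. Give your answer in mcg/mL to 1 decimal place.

1.4 mcg/mL

Over one 16-h interval, 16/5 ≈ 3.2 half-lives elapse, leaving f ≈ 0.1088 of each dose.
At steady state, accumulation factor R = 1/(1 − e^(−kτ)) ≈ 1.1221.
Single-dose peak C₀ = D/Vd = 1666/146 ≈ 11.411 mcg/mL.
Cmax,ss = C₀/(1 − f) ≈ 11.411/0.8912 ≈ 12.804 mcg/mL.
Steady-state trough Cmin,ss = Cmax,ss·f ≈ 12.804 × 0.1088 ≈ 1.393 mcg/mL.
Trough 1.4 mcg/mL vs MEC 1 mcg/mL: adequate.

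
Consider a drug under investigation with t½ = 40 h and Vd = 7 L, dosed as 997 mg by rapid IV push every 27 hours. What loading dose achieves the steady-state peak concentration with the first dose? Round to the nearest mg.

2668 mg

f = (1/2)^(27/40) ≈ 0.626332; accumulation ratio R = 1/(1−f) ≈ 2.67617.
Loading dose to hit Cmax,ss on first dose: D_load = D_maint·R ≈ 997 × 2.67617 ≈ 2668.14 mg.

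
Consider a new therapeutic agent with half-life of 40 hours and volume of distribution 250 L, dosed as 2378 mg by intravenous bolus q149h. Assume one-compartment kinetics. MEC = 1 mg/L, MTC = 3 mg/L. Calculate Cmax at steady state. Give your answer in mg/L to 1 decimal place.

τ/t½ = 149/40 ≈ 3.725, so fraction remaining f = (1/2)^(149/40) ≈ 0.0756.
Accumulation ratio R = 1/(1 − f) ≈ 1/0.9244 ≈ 1.0818.
Each bolus raises the concentration by D/Vd = 2378/250 ≈ 9.512 mg/L.
Steady-state peak Cmax,ss = C₀·R ≈ 9.512 × 1.0818 ≈ 10.290 mg/L.
Peak 10.3 mg/L vs MTC 3 mg/L: exceeds toxic threshold.

10.3 mg/L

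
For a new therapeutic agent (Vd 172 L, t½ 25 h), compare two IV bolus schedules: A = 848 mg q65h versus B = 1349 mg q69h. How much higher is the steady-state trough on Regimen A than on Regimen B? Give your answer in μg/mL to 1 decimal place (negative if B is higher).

Regimen A: f = (1/2)^(65/25) ≈ 0.1649; Cmin,ss = (848/172)·f/(1−f) ≈ 0.974 μg/mL.
Regimen B: f = (1/2)^(69/25) ≈ 0.1476; Cmin,ss = (1349/172)·f/(1−f) ≈ 1.358 μg/mL.
Difference ≈ 0.974 − 1.358 ≈ -0.384 μg/mL.

-0.4 μg/mL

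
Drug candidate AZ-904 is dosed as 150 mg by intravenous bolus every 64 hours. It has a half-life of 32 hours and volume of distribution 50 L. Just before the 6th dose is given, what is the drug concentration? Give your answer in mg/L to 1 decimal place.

f = (1/2)^(τ/t½) = (1/2)^(64/32) ≈ 0.2500.
C₀ = D/Vd = 150/50 ≈ 3.000 mg/L.
Before the 6th dose, 5 doses have been given. Superposition: Cmin = C₀·(f + f² + … + f^5).
≈ 3.000 × (0.2500 + 0.0625 + 0.0156 + 0.0039 + 0.0010) ≈ 3.000 × 0.3330 ≈ 0.999 mg/L.

1.0 mg/L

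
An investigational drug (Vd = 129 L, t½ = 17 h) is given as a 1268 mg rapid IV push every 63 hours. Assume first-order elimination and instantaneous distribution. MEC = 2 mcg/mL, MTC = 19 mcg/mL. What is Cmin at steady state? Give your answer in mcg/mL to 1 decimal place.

0.8 mcg/mL

Over one 63-h interval, 63/17 ≈ 3.7059 half-lives elapse, leaving f ≈ 0.0766 of each dose.
At steady state, accumulation factor R = 1/(1 − e^(−kτ)) ≈ 1.0830.
Each bolus raises the concentration by D/Vd = 1268/129 ≈ 9.829 mcg/mL.
Cmax,ss = C₀/(1 − f) ≈ 9.829/0.9234 ≈ 10.644 mcg/mL.
Steady-state trough Cmin,ss = Cmax,ss·f ≈ 10.644 × 0.0766 ≈ 0.815 mcg/mL.
Trough 0.8 mcg/mL vs MEC 2 mcg/mL: subtherapeutic.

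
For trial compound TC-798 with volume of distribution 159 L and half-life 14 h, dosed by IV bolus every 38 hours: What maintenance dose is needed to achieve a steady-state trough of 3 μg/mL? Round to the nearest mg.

2653 mg

τ/t½ = 38/14 ≈ 2.7143, so f = (1/2)^(38/14) ≈ 0.152377.
Cmin,ss = (D/Vd)·f/(1−f), so D = Cmin,ss·Vd·(1−f)/f.
D = 3 × 159 × (1−f)/f ≈ 3 × 159 × 5.56267 ≈ 2653.39 mg.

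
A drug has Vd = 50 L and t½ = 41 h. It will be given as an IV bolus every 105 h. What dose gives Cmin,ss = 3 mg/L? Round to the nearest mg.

τ/t½ = 105/41 ≈ 2.561, so f = (1/2)^(105/41) ≈ 0.169461.
Cmin,ss = (D/Vd)·f/(1−f), so D = Cmin,ss·Vd·(1−f)/f.
D = 3 × 50 × (1−f)/f ≈ 3 × 50 × 4.90106 ≈ 735.16 mg.

735 mg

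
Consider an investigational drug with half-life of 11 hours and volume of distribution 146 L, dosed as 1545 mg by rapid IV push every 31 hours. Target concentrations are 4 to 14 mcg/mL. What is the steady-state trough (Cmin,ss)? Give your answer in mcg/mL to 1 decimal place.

k = ln2/t½ = ln2/11 ≈ 0.063013 h⁻¹; fraction remaining f = e^(−kτ) = e^(−0.063013×31) ≈ 0.1418.
Single-dose peak C₀ = D/Vd = 1545/146 ≈ 10.582 mcg/mL.
Steady-state trough Cmin,ss = C₀·f/(1−f) ≈ 10.582 × 0.1418/0.8582 ≈ 1.748 mcg/mL.
Trough 1.7 mcg/mL vs MEC 4 mcg/mL: subtherapeutic.

1.7 mcg/mL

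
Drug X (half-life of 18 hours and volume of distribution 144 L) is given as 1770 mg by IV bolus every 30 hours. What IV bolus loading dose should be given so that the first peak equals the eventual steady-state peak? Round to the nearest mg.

f = (1/2)^(30/18) ≈ 0.314980; accumulation ratio R = 1/(1−f) ≈ 1.45981.
Loading dose to hit Cmax,ss on first dose: D_load = D_maint·R ≈ 1770 × 1.45981 ≈ 2583.86 mg.

2584 mg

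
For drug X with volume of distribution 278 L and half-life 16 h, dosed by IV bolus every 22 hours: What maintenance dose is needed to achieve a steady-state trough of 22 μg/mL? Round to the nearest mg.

τ/t½ = 22/16 ≈ 1.375, so f = (1/2)^(22/16) ≈ 0.385553.
Cmin,ss = (D/Vd)·f/(1−f), so D = Cmin,ss·Vd·(1−f)/f.
D = 22 × 278 × (1−f)/f ≈ 22 × 278 × 1.59368 ≈ 9746.95 mg.

9747 mg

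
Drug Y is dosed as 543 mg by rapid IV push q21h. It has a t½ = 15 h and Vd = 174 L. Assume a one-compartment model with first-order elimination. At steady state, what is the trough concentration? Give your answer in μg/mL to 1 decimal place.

1.9 μg/mL

k = ln2/t½ = ln2/15 ≈ 0.046210 h⁻¹; fraction remaining f = e^(−kτ) = e^(−0.046210×21) ≈ 0.3789.
Accumulation ratio R = 1/(1 − f) ≈ 1/0.6211 ≈ 1.6100.
Single-dose peak C₀ = D/Vd = 543/174 ≈ 3.121 μg/mL.
Steady-state peak Cmax,ss = C₀·R ≈ 3.121 × 1.6100 ≈ 5.025 μg/mL.
One interval later, Cmin,ss = Cmax,ss·e^(−kτ) ≈ 5.025 × 0.3789 ≈ 1.904 μg/mL.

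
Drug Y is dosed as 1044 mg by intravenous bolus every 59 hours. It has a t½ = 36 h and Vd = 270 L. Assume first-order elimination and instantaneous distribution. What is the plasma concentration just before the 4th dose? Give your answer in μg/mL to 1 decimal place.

1.8 μg/mL

f = (1/2)^(τ/t½) = (1/2)^(59/36) ≈ 0.3211.
C₀ = D/Vd = 1044/270 ≈ 3.867 μg/mL.
Before the 4th dose, 3 doses have been given. Superposition: Cmin = C₀·(f + f² + … + f^3).
≈ 3.867 × (0.3211 + 0.1031 + 0.0331) ≈ 3.867 × 0.4573 ≈ 1.768 μg/mL.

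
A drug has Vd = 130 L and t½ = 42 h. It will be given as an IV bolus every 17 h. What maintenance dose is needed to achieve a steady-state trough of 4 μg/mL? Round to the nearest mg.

τ/t½ = 17/42 ≈ 0.40476, so f = (1/2)^(17/42) ≈ 0.755361.
Cmin,ss = (D/Vd)·f/(1−f), so D = Cmin,ss·Vd·(1−f)/f.
D = 4 × 130 × (1−f)/f ≈ 4 × 130 × 0.32387 ≈ 168.41 mg.

168 mg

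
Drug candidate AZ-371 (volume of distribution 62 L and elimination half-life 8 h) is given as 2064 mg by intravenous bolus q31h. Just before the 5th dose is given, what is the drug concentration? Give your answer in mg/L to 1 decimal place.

f = (1/2)^(τ/t½) = (1/2)^(31/8) ≈ 0.0682.
C₀ = D/Vd = 2064/62 ≈ 33.290 mg/L.
Before the 5th dose, 4 doses have been given. Superposition: Cmin = C₀·(f + f² + … + f^4).
≈ 33.290 × (0.0682 + 0.0047 + 0.0003 + 0.0000) ≈ 33.290 × 0.0732 ≈ 2.437 mg/L.

2.4 mg/L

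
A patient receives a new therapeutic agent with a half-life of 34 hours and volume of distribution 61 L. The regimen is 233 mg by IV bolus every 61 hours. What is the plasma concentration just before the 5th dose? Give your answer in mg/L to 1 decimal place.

f = (1/2)^(τ/t½) = (1/2)^(61/34) ≈ 0.2883.
C₀ = D/Vd = 233/61 ≈ 3.820 mg/L.
Before the 5th dose, 4 doses have been given. Superposition: Cmin = C₀·(f + f² + … + f^4).
≈ 3.820 × (0.2883 + 0.0831 + 0.0240 + 0.0069) ≈ 3.820 × 0.4023 ≈ 1.537 mg/L.

1.5 mg/L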